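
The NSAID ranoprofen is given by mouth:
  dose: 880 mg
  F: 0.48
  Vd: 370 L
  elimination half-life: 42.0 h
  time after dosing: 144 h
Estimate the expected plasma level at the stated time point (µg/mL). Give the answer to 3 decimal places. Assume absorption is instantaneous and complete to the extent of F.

0.106 µg/mL

Amount reaching circulation = F × Dose = 0.48 × 880.0 = 422.4 mg
C₀ = F·Dose / Vd = 422.4 / 370 = 1.142 mg/L
k = ln2 / t½ = 0.693147 / 42.0 = 0.01650 h⁻¹
C = C₀ · e^(−k·t) = 1.142 × e^(−0.01650 × 144)
  = 1.142 × 0.09292 = 0.1061 mg/L
(0.1061 mg/L = 0.1061 µg/mL)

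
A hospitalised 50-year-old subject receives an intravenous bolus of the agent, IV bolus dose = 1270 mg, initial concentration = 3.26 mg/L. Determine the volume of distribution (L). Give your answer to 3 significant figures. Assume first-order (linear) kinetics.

390 L

Vd = Dose / C₀ = 1270 / 3.26 = 389.6 L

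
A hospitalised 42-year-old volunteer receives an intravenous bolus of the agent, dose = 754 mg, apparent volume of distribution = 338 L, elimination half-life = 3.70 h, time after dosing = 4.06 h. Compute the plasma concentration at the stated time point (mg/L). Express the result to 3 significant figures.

1.04 mg/L

C₀ = Dose / Vd = 754.0 / 338 = 2.231 mg/L
k = ln2 / t½ = 0.693147 / 3.70 = 0.1873 h⁻¹
C = C₀ · e^(−k·t) = 2.231 × e^(−0.1873 × 4.06)
  = 2.231 × 0.4675 = 1.043 mg/L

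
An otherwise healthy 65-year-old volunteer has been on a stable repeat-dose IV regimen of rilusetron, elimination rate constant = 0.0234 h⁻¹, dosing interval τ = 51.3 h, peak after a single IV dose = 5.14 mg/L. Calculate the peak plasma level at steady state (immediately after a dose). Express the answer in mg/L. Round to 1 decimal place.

7.4 mg/L

e^(−kτ) = e^(−0.02340 × 51.3) = 0.3011
Accumulation ratio R = 1 / (1 − e^(−kτ)) = 1 / (1 − 0.3011) = 1.431
Steady-state peak = C₀ × R = 5.14 × 1.431 = 7.355 mg/L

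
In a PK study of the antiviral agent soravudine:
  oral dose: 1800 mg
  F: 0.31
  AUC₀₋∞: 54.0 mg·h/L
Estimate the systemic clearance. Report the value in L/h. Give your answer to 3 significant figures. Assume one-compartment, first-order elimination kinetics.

10.3 L/h

CL = F·Dose / AUC = 0.31 × 1800 / 54.0 = 10.33 L/h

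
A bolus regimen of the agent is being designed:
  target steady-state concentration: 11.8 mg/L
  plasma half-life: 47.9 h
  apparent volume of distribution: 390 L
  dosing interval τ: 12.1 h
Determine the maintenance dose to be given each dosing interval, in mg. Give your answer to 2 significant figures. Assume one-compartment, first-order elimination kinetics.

k = ln2 / t½ = 0.693147 / 47.9 = 0.01447 h⁻¹
CL = k × Vd = 0.01447 × 390 = 5.643 L/h
At steady state, Dose/τ = Css × CL.
Dose = Css × CL × τ = 11.8 × 5.643 × 12.1 = 805.7 mg

810 mg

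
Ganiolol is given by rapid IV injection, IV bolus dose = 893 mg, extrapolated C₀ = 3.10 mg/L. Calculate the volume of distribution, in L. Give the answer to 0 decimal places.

Vd = Dose / C₀ = 893.0 / 3.10 = 288.1 L

288 L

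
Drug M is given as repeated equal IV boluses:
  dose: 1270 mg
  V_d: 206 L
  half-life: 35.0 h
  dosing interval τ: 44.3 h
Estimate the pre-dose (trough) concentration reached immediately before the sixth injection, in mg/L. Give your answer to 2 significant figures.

4.3 mg/L

C₀ per dose = Dose / Vd = 1270 / 206 = 6.165 mg/L
k = ln2 / t½ = 0.693147 / 35.0 = 0.01980 h⁻¹
Fraction remaining after one interval: r = e^(−kτ) = e^(−0.01980 × 44.3) = 0.4160
Before dose 6, 5 doses have been given (aged 1τ, 2τ, 3τ, 4τ, 5τ).
C_trough = C₀ × (r + r² + … + r^5) = C₀ × r(1−r^5)/(1−r)
        = 6.165 × 0.4160 × (1 − 0.01246) / (1 − 0.4160) = 4.337 mg/L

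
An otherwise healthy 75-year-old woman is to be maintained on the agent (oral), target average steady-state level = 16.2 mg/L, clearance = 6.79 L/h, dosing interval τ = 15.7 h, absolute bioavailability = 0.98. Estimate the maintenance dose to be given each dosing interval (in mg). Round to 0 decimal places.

1762 mg

At steady state, F × (Dose/τ) = Css × CL.
Dose = Css × CL × τ / F = 16.2 × 6.790 × 15.7 / 0.98 = 1762 mg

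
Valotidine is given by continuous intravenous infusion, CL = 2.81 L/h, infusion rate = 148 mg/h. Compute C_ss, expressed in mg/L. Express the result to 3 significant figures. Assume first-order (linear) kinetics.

At steady state Css = R₀ / CL = 148 / 2.810 = 52.67 mg/L

52.7 mg/L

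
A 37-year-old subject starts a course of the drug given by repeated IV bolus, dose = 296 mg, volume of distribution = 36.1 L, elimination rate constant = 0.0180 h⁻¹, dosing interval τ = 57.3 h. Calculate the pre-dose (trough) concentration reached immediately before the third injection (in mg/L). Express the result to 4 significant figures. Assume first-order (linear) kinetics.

C₀ per dose = Dose / Vd = 296 / 36.1 = 8.199 mg/L
Fraction remaining after one interval: r = e^(−kτ) = e^(−0.01800 × 57.3) = 0.3565
Before dose 3, 2 doses have been given (aged 1τ, 2τ).
C_trough = C₀ × (r + r²) = 8.199 × (0.3565 + 0.1271) = 3.965 mg/L

3.965 mg/L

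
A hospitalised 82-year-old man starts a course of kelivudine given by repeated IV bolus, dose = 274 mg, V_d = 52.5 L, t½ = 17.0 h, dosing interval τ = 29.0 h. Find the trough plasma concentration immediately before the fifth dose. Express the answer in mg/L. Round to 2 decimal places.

2.29 mg/L

C₀ per dose = Dose / Vd = 274 / 52.5 = 5.219 mg/L
k = ln2 / t½ = 0.693147 / 17.0 = 0.04077 h⁻¹
Fraction remaining after one interval: r = e^(−kτ) = e^(−0.04077 × 29.0) = 0.3066
Before dose 5, 4 doses have been given (aged 1τ, 2τ, 3τ, 4τ).
C_trough = C₀ × (r + r² + … + r^4) = C₀ × r(1−r^4)/(1−r)
        = 5.219 × 0.3066 × (1 − 0.008837) / (1 − 0.3066) = 2.287 mg/L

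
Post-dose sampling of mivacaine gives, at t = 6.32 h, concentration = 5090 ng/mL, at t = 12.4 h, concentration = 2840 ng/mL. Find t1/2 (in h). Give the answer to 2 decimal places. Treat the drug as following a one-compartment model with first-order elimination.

7.22 h

k = ln(C₁/C₂) / (t₂ − t₁) = ln(5090/2840) / (12.4 − 6.32)
  = 0.5835 / 6.080 = 0.09597 h⁻¹
t½ = ln2 / k = 0.693147 / 0.09597 = 7.223 h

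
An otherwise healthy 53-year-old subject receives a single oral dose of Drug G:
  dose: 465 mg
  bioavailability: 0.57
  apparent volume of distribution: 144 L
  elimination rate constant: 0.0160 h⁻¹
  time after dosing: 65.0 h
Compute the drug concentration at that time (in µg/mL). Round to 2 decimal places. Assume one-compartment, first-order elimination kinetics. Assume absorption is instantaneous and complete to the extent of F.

0.65 µg/mL

Amount reaching circulation = F × Dose = 0.57 × 465.0 = 265.1 mg
C₀ = F·Dose / Vd = 265.1 / 144 = 1.841 mg/L
C = C₀ · e^(−k·t) = 1.841 × e^(−0.01600 × 65.0)
  = 1.841 × 0.3535 = 0.6508 mg/L
(0.6508 mg/L = 0.6508 µg/mL)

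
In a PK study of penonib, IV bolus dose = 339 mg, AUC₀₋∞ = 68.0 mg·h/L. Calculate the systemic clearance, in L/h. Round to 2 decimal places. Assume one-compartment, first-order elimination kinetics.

CL = Dose / AUC = 339 / 68.0 = 4.985 L/h

4.99 L/h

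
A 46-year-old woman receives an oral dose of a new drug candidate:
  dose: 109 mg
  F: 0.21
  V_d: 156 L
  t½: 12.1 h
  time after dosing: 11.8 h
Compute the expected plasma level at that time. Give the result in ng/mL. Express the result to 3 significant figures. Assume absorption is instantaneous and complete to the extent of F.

Amount reaching circulation = F × Dose = 0.21 × 109.0 = 22.89 mg
C₀ = F·Dose / Vd = 22.89 / 156 = 0.1467 mg/L
k = ln2 / t½ = 0.693147 / 12.1 = 0.05728 h⁻¹
C = C₀ · e^(−k·t) = 0.1467 × e^(−0.05728 × 11.8)
  = 0.1467 × 0.5087 = 0.07463 mg/L
Convert: 0.07463 mg/L × 1000 = 74.63 ng/mL

74.6 ng/mL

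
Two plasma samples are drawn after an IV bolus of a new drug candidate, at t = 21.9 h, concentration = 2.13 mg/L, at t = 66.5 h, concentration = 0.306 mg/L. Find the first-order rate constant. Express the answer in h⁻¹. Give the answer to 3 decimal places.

k = ln(C₁/C₂) / (t₂ − t₁) = ln(2.13/0.306) / (66.5 − 21.9)
  = 1.940 / 44.60 = 0.04350 h⁻¹

0.044 h⁻¹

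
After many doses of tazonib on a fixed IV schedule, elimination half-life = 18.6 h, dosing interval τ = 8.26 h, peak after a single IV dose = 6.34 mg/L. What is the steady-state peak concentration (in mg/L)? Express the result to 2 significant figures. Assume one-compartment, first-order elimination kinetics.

24 mg/L

k = ln2 / t½ = 0.693147 / 18.6 = 0.03727 h⁻¹
e^(−kτ) = e^(−0.03727 × 8.26) = 0.7350
Accumulation ratio R = 1 / (1 − e^(−kτ)) = 1 / (1 − 0.7350) = 3.774
Steady-state peak = C₀ × R = 6.34 × 3.774 = 23.93 mg/L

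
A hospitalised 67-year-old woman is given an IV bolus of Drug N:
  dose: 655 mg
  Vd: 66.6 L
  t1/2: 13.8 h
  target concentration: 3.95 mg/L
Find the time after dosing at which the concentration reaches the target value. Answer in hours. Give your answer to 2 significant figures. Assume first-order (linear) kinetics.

C₀ = Dose / Vd = 655.0 / 66.6 = 9.835 mg/L
k = ln2 / t½ = 0.693147 / 13.8 = 0.05023 h⁻¹
t = ln(C₀ / C) / k = ln(9.835 / 3.95) / 0.05023
  = ln(2.490) / 0.05023 = 0.9123 / 0.05023 = 18.16 h

18 h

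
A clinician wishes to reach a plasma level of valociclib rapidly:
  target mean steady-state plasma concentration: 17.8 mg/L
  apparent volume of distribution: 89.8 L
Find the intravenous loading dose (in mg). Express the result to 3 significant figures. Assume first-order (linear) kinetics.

1600 mg

LD = Css × Vd = 17.8 × 89.8 = 1598 mg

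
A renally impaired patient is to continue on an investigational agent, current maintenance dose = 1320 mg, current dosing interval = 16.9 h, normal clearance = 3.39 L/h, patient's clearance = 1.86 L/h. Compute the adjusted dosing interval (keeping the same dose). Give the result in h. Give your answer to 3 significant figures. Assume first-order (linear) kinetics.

30.8 h

To keep the same average steady-state level, dosing rate must scale with clearance.
CL ratio = 1.86 / 3.39 = 0.5487
New interval (same dose) = 16.9 / 0.5487 = 30.80 h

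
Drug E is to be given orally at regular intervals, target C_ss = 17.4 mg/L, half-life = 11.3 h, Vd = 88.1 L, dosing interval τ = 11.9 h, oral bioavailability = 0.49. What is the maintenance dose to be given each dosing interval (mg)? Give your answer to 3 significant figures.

k = ln2 / t½ = 0.693147 / 11.3 = 0.06134 h⁻¹
CL = k × Vd = 0.06134 × 88.1 = 5.404 L/h
At steady state, F × (Dose/τ) = Css × CL.
Dose = Css × CL × τ / F = 17.4 × 5.404 × 11.9 / 0.49 = 2284 mg

2280 mg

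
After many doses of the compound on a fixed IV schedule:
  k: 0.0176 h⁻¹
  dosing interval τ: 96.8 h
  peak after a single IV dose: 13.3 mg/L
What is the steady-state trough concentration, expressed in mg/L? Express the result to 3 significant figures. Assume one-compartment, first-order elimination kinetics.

e^(−kτ) = e^(−0.01760 × 96.8) = 0.1820
Accumulation ratio R = 1 / (1 − e^(−kτ)) = 1 / (1 − 0.1820) = 1.222
Steady-state trough = C₀ × R × e^(−kτ) = 13.3 × 1.222 × 0.1820 = 2.958 mg/L

2.96 mg/L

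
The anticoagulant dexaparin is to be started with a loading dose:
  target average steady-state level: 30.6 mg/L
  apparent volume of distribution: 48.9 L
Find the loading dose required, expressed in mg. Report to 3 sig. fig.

1500 mg

LD = Css × Vd = 30.6 × 48.9 = 1496 mg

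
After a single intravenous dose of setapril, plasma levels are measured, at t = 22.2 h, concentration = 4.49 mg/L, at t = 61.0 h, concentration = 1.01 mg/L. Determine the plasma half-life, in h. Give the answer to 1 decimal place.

k = ln(C₁/C₂) / (t₂ − t₁) = ln(4.49/1.01) / (61.0 − 22.2)
  = 1.492 / 38.80 = 0.03845 h⁻¹
t½ = ln2 / k = 0.693147 / 0.03845 = 18.03 h

18.0 h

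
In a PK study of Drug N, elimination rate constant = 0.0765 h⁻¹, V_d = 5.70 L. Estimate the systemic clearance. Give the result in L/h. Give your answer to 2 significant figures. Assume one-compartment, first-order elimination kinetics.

0.44 L/h

CL = k × Vd = 0.0765 × 5.70 = 0.4361 L/h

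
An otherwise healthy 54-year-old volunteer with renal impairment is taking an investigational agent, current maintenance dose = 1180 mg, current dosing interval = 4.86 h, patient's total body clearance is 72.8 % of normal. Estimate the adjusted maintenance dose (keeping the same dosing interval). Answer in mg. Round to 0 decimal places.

859 mg

To keep the same average steady-state level, dosing rate must scale with clearance.
CL ratio = 72.8 / 100 = 0.7280
New dose (same interval) = 1180 × 0.7280 = 859.0 mg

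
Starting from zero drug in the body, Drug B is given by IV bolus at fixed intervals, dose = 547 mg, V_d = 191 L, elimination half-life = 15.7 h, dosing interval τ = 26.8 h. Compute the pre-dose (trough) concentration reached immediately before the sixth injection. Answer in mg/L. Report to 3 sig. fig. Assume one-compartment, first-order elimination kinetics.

1.26 mg/L

C₀ per dose = Dose / Vd = 547 / 191 = 2.864 mg/L
k = ln2 / t½ = 0.693147 / 15.7 = 0.04415 h⁻¹
Fraction remaining after one interval: r = e^(−kτ) = e^(−0.04415 × 26.8) = 0.3063
Before dose 6, 5 doses have been given (aged 1τ, 2τ, 3τ, 4τ, 5τ).
C_trough = C₀ × (r + r² + … + r^5) = C₀ × r(1−r^5)/(1−r)
        = 2.864 × 0.3063 × (1 − 0.002696) / (1 − 0.3063) = 1.261 mg/L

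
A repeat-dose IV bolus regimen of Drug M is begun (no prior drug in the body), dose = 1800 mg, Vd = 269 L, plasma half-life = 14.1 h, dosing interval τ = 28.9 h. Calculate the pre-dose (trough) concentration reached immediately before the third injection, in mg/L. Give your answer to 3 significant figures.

2.01 mg/L

C₀ per dose = Dose / Vd = 1800 / 269 = 6.691 mg/L
k = ln2 / t½ = 0.693147 / 14.1 = 0.04916 h⁻¹
Fraction remaining after one interval: r = e^(−kτ) = e^(−0.04916 × 28.9) = 0.2415
Before dose 3, 2 doses have been given (aged 1τ, 2τ).
C_trough = C₀ × (r + r²) = 6.691 × (0.2415 + 0.05832) = 2.006 mg/L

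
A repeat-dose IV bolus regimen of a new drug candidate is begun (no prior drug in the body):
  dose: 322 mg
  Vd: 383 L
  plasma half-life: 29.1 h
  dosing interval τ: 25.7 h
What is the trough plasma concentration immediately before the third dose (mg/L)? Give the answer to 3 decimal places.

C₀ per dose = Dose / Vd = 322 / 383 = 0.8407 mg/L
k = ln2 / t½ = 0.693147 / 29.1 = 0.02382 h⁻¹
Fraction remaining after one interval: r = e^(−kτ) = e^(−0.02382 × 25.7) = 0.5422
Before dose 3, 2 doses have been given (aged 1τ, 2τ).
C_trough = C₀ × (r + r²) = 0.8407 × (0.5422 + 0.2940) = 0.7030 mg/L

0.703 mg/L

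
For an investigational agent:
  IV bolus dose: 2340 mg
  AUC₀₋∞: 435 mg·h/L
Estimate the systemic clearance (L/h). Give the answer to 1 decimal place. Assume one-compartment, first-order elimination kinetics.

CL = Dose / AUC = 2340 / 435 = 5.379 L/h

5.4 L/h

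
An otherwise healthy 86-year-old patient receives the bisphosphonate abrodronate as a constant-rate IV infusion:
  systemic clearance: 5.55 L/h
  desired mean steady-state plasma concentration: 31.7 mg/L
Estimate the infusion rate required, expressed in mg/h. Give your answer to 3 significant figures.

At steady state, infusion rate R₀ = Css × CL = 31.7 × 5.550 = 175.9 mg/h

176 mg/h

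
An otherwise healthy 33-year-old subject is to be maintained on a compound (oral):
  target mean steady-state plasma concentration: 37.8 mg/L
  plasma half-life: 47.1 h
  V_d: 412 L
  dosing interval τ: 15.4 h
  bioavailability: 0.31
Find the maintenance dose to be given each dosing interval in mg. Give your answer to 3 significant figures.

k = ln2 / t½ = 0.693147 / 47.1 = 0.01472 h⁻¹
CL = k × Vd = 0.01472 × 412 = 6.065 L/h
At steady state, F × (Dose/τ) = Css × CL.
Dose = Css × CL × τ / F = 37.8 × 6.065 × 15.4 / 0.31 = 11390 mg

11400 mg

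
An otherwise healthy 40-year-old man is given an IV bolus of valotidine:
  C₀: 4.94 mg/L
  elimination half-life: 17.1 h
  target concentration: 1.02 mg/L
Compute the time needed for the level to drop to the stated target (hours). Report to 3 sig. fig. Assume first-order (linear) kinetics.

k = ln2 / t½ = 0.693147 / 17.1 = 0.04053 h⁻¹
t = ln(C₀ / C) / k = ln(4.940 / 1.02) / 0.04053
  = ln(4.843) / 0.04053 = 1.578 / 0.04053 = 38.93 h

38.9 h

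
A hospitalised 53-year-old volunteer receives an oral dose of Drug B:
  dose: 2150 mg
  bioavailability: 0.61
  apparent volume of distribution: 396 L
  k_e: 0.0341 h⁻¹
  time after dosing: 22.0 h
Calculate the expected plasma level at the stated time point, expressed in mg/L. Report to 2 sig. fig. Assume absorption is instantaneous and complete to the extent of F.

Amount reaching circulation = F × Dose = 0.61 × 2150 = 1312 mg
C₀ = F·Dose / Vd = 1312 / 396 = 3.313 mg/L
C = C₀ · e^(−k·t) = 3.313 × e^(−0.03410 × 22.0)
  = 3.313 × 0.4723 = 1.565 mg/L

1.6 mg/L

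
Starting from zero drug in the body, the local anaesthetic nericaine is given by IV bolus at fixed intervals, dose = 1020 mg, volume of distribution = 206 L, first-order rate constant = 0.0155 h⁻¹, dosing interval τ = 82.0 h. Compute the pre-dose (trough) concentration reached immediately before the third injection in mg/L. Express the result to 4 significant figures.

C₀ per dose = Dose / Vd = 1020 / 206 = 4.951 mg/L
Fraction remaining after one interval: r = e^(−kτ) = e^(−0.01550 × 82.0) = 0.2806
Before dose 3, 2 doses have been given (aged 1τ, 2τ).
C_trough = C₀ × (r + r²) = 4.951 × (0.2806 + 0.07874) = 1.779 mg/L

1.779 mg/L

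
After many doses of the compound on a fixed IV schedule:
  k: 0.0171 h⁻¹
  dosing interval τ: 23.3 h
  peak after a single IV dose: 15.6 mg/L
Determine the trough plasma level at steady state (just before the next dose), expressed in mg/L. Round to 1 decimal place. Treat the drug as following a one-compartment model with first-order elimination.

31.9 mg/L

e^(−kτ) = e^(−0.01710 × 23.3) = 0.6714
Accumulation ratio R = 1 / (1 − e^(−kτ)) = 1 / (1 − 0.6714) = 3.043
Steady-state trough = C₀ × R × e^(−kτ) = 15.6 × 3.043 × 0.6714 = 31.87 mg/L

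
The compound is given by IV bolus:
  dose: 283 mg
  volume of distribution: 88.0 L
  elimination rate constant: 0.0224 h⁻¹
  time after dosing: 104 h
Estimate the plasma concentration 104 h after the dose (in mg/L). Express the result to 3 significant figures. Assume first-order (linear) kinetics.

C₀ = Dose / Vd = 283.0 / 88.0 = 3.216 mg/L
C = C₀ · e^(−k·t) = 3.216 × e^(−0.02240 × 104)
  = 3.216 × 0.09733 = 0.3130 mg/L

0.313 mg/L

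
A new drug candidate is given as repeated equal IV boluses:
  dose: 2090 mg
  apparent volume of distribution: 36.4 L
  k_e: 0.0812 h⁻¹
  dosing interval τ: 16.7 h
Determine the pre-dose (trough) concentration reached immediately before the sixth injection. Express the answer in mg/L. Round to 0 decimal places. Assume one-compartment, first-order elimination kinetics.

20 mg/L

C₀ per dose = Dose / Vd = 2090 / 36.4 = 57.42 mg/L
Fraction remaining after one interval: r = e^(−kτ) = e^(−0.08120 × 16.7) = 0.2577
Before dose 6, 5 doses have been given (aged 1τ, 2τ, 3τ, 4τ, 5τ).
C_trough = C₀ × (r + r² + … + r^5) = C₀ × r(1−r^5)/(1−r)
        = 57.42 × 0.2577 × (1 − 0.001137) / (1 − 0.2577) = 19.91 mg/L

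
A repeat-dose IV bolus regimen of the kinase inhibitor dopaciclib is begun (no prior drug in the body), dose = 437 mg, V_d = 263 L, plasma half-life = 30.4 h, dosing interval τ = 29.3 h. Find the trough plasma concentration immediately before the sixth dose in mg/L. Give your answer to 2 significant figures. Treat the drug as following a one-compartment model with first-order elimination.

C₀ per dose = Dose / Vd = 437 / 263 = 1.662 mg/L
k = ln2 / t½ = 0.693147 / 30.4 = 0.02280 h⁻¹
Fraction remaining after one interval: r = e^(−kτ) = e^(−0.02280 × 29.3) = 0.5127
Before dose 6, 5 doses have been given (aged 1τ, 2τ, 3τ, 4τ, 5τ).
C_trough = C₀ × (r + r² + … + r^5) = C₀ × r(1−r^5)/(1−r)
        = 1.662 × 0.5127 × (1 − 0.03543) / (1 − 0.5127) = 1.687 mg/L

1.7 mg/L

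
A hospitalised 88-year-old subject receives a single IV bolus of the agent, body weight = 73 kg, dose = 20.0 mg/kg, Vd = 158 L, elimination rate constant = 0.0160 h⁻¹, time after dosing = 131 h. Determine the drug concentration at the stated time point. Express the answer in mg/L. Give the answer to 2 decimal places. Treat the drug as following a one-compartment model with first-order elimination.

1.14 mg/L

Total dose = 20.0 × 73 = 1460 mg
C₀ = Dose / Vd = 1460 / 158 = 9.241 mg/L
C = C₀ · e^(−k·t) = 9.241 × e^(−0.01600 × 131)
  = 9.241 × 0.1229 = 1.136 mg/L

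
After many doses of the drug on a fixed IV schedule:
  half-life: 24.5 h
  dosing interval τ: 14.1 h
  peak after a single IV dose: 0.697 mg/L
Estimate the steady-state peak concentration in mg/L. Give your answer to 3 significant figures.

2.12 mg/L

k = ln2 / t½ = 0.693147 / 24.5 = 0.02829 h⁻¹
e^(−kτ) = e^(−0.02829 × 14.1) = 0.6711
Accumulation ratio R = 1 / (1 − e^(−kτ)) = 1 / (1 − 0.6711) = 3.040
Steady-state peak = C₀ × R = 0.697 × 3.040 = 2.119 mg/L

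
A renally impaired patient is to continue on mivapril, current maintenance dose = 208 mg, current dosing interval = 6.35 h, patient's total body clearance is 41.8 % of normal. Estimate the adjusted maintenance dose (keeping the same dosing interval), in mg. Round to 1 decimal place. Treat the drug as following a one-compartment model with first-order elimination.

86.9 mg

To keep the same average steady-state level, dosing rate must scale with clearance.
CL ratio = 41.8 / 100 = 0.4180
New dose (same interval) = 208 × 0.4180 = 86.94 mg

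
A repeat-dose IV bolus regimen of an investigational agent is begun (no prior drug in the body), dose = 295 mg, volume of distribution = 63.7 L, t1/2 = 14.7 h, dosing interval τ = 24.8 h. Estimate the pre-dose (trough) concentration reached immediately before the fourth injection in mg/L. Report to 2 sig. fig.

C₀ per dose = Dose / Vd = 295 / 63.7 = 4.631 mg/L
k = ln2 / t½ = 0.693147 / 14.7 = 0.04715 h⁻¹
Fraction remaining after one interval: r = e^(−kτ) = e^(−0.04715 × 24.8) = 0.3106
Before dose 4, 3 doses have been given (aged 1τ, 2τ, 3τ).
C_trough = C₀ × (r + r² + … + r^3) = C₀ × r(1−r^3)/(1−r)
        = 4.631 × 0.3106 × (1 − 0.02996) / (1 − 0.3106) = 2.024 mg/L

2.0 mg/L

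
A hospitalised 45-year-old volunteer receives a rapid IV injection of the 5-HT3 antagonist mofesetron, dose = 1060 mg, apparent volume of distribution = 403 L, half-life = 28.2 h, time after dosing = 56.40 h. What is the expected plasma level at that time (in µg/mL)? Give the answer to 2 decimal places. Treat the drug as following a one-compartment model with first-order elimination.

C₀ = Dose / Vd = 1060 / 403 = 2.630 mg/L
k = ln2 / t½ = 0.693147 / 28.2 = 0.02458 h⁻¹
t / t½ = 56.40 / 28.2 = 2 half-lives
C = C₀ × (1/2)^2 = 2.630 × 0.2500 = 0.6575 mg/L
(0.6575 mg/L = 0.6575 µg/mL)

0.66 µg/mL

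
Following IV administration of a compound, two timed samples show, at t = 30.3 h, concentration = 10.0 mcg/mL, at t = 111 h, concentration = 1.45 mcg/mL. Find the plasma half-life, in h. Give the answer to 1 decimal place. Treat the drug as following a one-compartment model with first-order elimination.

29.0 h

k = ln(C₁/C₂) / (t₂ − t₁) = ln(10.0/1.45) / (111 − 30.3)
  = 1.931 / 80.70 = 0.02393 h⁻¹
t½ = ln2 / k = 0.693147 / 0.02393 = 28.97 h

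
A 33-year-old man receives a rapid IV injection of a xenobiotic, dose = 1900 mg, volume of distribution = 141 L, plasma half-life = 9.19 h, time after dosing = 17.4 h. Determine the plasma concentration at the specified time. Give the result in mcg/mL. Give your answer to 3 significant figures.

C₀ = Dose / Vd = 1900 / 141 = 13.48 mg/L
k = ln2 / t½ = 0.693147 / 9.19 = 0.07542 h⁻¹
C = C₀ · e^(−k·t) = 13.48 × e^(−0.07542 × 17.4)
  = 13.48 × 0.2692 = 3.629 mg/L
(3.629 mg/L = 3.629 mcg/mL)

3.63 mcg/mL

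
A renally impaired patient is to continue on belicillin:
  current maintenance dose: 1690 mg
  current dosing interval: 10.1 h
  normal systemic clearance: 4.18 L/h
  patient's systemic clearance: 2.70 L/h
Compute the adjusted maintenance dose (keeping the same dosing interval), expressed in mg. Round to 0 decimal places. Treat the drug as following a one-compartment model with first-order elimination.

1092 mg

To keep the same average steady-state level, dosing rate must scale with clearance.
CL ratio = 2.70 / 4.18 = 0.6459
New dose (same interval) = 1690 × 0.6459 = 1092 mg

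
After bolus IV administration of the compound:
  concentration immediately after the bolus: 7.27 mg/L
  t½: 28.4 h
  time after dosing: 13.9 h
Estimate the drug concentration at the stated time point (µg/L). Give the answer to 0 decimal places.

5178 µg/L

k = ln2 / t½ = 0.693147 / 28.4 = 0.02441 h⁻¹
C = C₀ · e^(−k·t) = 7.270 × e^(−0.02441 × 13.9)
  = 7.270 × 0.7123 = 5.178 mg/L
Convert: 5.178 mg/L × 1000 = 5178 µg/L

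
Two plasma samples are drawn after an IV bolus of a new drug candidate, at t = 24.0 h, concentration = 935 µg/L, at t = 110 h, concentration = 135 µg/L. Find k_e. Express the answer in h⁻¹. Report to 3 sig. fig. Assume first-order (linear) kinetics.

0.0225 h⁻¹

k = ln(C₁/C₂) / (t₂ − t₁) = ln(935/135) / (110 − 24.0)
  = 1.935 / 86.00 = 0.02250 h⁻¹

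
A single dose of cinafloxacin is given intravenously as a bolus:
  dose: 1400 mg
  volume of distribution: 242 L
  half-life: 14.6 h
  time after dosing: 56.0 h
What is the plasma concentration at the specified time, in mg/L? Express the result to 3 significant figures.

C₀ = Dose / Vd = 1400 / 242 = 5.785 mg/L
k = ln2 / t½ = 0.693147 / 14.6 = 0.04748 h⁻¹
C = C₀ · e^(−k·t) = 5.785 × e^(−0.04748 × 56.0)
  = 5.785 × 0.07003 = 0.4051 mg/L

0.405 mg/L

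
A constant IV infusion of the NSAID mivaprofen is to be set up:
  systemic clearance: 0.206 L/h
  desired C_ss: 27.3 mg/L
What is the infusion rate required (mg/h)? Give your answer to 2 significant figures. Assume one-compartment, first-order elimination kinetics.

At steady state, infusion rate R₀ = Css × CL = 27.3 × 0.2060 = 5.624 mg/h

5.6 mg/h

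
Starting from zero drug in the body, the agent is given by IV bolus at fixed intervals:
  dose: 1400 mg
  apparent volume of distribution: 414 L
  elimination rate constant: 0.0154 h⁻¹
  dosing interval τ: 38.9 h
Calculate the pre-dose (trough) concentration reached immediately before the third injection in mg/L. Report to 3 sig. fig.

C₀ per dose = Dose / Vd = 1400 / 414 = 3.382 mg/L
Fraction remaining after one interval: r = e^(−kτ) = e^(−0.01540 × 38.9) = 0.5493
Before dose 3, 2 doses have been given (aged 1τ, 2τ).
C_trough = C₀ × (r + r²) = 3.382 × (0.5493 + 0.3017) = 2.878 mg/L

2.88 mg/L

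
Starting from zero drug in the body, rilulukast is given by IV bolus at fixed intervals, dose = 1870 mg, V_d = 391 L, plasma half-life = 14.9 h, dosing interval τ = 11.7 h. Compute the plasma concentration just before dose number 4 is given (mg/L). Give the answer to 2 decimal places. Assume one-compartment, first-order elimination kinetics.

5.32 mg/L

C₀ per dose = Dose / Vd = 1870 / 391 = 4.783 mg/L
k = ln2 / t½ = 0.693147 / 14.9 = 0.04652 h⁻¹
Fraction remaining after one interval: r = e^(−kτ) = e^(−0.04652 × 11.7) = 0.5803
Before dose 4, 3 doses have been given (aged 1τ, 2τ, 3τ).
C_trough = C₀ × (r + r² + … + r^3) = C₀ × r(1−r^3)/(1−r)
        = 4.783 × 0.5803 × (1 − 0.1954) / (1 − 0.5803) = 5.321 mg/L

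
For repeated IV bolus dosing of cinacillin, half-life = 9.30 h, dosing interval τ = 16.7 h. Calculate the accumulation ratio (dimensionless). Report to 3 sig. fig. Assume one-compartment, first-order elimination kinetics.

k = ln2 / t½ = 0.693147 / 9.30 = 0.07453 h⁻¹
e^(−kτ) = e^(−0.07453 × 16.7) = 0.2880
Accumulation ratio R = 1 / (1 − e^(−kτ)) = 1 / (1 − 0.2880) = 1.404

1.40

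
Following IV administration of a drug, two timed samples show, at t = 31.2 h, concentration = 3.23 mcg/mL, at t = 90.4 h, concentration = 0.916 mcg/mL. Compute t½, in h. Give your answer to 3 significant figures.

k = ln(C₁/C₂) / (t₂ − t₁) = ln(3.23/0.916) / (90.4 − 31.2)
  = 1.260 / 59.20 = 0.02128 h⁻¹
t½ = ln2 / k = 0.693147 / 0.02128 = 32.57 h

32.6 h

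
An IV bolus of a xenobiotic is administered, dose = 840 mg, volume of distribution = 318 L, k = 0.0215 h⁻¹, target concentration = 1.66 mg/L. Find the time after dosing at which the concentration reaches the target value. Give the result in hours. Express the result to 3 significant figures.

21.6 h

C₀ = Dose / Vd = 840.0 / 318 = 2.642 mg/L
t = ln(C₀ / C) / k = ln(2.642 / 1.66) / 0.02150
  = ln(1.592) / 0.02150 = 0.4650 / 0.02150 = 21.63 h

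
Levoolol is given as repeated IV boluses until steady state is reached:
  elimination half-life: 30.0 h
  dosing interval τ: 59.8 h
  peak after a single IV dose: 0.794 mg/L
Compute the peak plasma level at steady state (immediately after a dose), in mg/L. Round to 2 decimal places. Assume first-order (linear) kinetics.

k = ln2 / t½ = 0.693147 / 30.0 = 0.02310 h⁻¹
e^(−kτ) = e^(−0.02310 × 59.8) = 0.2512
Accumulation ratio R = 1 / (1 − e^(−kτ)) = 1 / (1 − 0.2512) = 1.335
Steady-state peak = C₀ × R = 0.794 × 1.335 = 1.060 mg/L

1.06 mg/L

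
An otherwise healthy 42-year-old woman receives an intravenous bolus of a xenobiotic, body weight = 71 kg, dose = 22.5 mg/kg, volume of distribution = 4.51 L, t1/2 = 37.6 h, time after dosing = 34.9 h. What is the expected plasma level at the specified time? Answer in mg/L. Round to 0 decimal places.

186 mg/L

Total dose = 22.5 × 71 = 1598 mg
C₀ = Dose / Vd = 1598 / 4.51 = 354.3 mg/L
k = ln2 / t½ = 0.693147 / 37.6 = 0.01843 h⁻¹
C = C₀ · e^(−k·t) = 354.3 × e^(−0.01843 × 34.9)
  = 354.3 × 0.5256 = 186.2 mg/L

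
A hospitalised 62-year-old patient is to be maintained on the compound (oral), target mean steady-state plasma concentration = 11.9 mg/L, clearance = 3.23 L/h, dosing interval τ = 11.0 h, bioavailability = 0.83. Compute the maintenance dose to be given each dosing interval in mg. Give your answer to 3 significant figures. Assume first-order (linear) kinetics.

At steady state, F × (Dose/τ) = Css × CL.
Dose = Css × CL × τ / F = 11.9 × 3.230 × 11.0 / 0.83 = 509.4 mg

509 mg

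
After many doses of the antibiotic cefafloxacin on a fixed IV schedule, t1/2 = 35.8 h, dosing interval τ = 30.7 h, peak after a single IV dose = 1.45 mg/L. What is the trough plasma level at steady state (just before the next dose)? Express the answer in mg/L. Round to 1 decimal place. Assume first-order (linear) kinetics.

1.8 mg/L

k = ln2 / t½ = 0.693147 / 35.8 = 0.01936 h⁻¹
e^(−kτ) = e^(−0.01936 × 30.7) = 0.5519
Accumulation ratio R = 1 / (1 − e^(−kτ)) = 1 / (1 − 0.5519) = 2.232
Steady-state trough = C₀ × R × e^(−kτ) = 1.45 × 2.232 × 0.5519 = 1.786 mg/L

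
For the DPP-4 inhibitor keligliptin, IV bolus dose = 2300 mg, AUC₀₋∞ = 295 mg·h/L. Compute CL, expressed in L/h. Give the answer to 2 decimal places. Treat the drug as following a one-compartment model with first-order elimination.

CL = Dose / AUC = 2300 / 295 = 7.797 L/h

7.80 L/h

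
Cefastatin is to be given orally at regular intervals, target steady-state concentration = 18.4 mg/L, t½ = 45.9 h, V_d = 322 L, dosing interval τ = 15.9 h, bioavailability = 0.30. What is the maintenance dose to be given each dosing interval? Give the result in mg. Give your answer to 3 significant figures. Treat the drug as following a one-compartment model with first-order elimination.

k = ln2 / t½ = 0.693147 / 45.9 = 0.01510 h⁻¹
CL = k × Vd = 0.01510 × 322 = 4.862 L/h
At steady state, F × (Dose/τ) = Css × CL.
Dose = Css × CL × τ / F = 18.4 × 4.862 × 15.9 / 0.30 = 4741 mg

4740 mg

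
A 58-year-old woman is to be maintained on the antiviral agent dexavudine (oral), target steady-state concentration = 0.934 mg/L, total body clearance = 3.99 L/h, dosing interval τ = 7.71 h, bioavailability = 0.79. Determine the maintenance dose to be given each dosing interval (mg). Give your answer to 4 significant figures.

36.37 mg

At steady state, F × (Dose/τ) = Css × CL.
Dose = Css × CL × τ / F = 0.934 × 3.990 × 7.71 / 0.79 = 36.37 mg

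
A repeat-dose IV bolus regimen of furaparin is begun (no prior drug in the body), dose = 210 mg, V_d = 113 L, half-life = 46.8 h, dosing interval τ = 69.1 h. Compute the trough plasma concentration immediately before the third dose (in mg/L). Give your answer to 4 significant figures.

C₀ per dose = Dose / Vd = 210 / 113 = 1.858 mg/L
k = ln2 / t½ = 0.693147 / 46.8 = 0.01481 h⁻¹
Fraction remaining after one interval: r = e^(−kτ) = e^(−0.01481 × 69.1) = 0.3594
Before dose 3, 2 doses have been given (aged 1τ, 2τ).
C_trough = C₀ × (r + r²) = 1.858 × (0.3594 + 0.1292) = 0.9078 mg/L

0.9078 mg/L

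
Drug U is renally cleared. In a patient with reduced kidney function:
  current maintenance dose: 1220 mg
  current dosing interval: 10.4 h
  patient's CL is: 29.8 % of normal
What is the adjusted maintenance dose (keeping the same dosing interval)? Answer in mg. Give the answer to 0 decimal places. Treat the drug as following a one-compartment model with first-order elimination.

To keep the same average steady-state level, dosing rate must scale with clearance.
CL ratio = 29.8 / 100 = 0.2980
New dose (same interval) = 1220 × 0.2980 = 363.6 mg

364 mg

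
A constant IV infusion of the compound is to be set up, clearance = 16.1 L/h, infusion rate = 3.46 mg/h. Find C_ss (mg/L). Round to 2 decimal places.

At steady state Css = R₀ / CL = 3.46 / 16.10 = 0.2149 mg/L

0.21 mg/L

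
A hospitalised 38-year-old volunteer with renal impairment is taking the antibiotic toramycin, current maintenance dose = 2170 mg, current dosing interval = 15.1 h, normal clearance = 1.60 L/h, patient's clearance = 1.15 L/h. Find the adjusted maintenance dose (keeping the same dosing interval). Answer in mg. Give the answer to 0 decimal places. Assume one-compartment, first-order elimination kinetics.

1560 mg

To keep the same average steady-state level, dosing rate must scale with clearance.
CL ratio = 1.15 / 1.60 = 0.7188
New dose (same interval) = 2170 × 0.7188 = 1560 mg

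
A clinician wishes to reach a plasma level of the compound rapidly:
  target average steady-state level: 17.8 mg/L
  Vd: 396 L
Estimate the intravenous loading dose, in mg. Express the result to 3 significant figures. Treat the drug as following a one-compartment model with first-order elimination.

LD = Css × Vd = 17.8 × 396 = 7049 mg

7050 mg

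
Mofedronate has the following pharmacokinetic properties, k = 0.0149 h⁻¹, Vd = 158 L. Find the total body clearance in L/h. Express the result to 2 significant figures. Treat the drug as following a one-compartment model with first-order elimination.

CL = k × Vd = 0.0149 × 158 = 2.354 L/h

2.4 L/h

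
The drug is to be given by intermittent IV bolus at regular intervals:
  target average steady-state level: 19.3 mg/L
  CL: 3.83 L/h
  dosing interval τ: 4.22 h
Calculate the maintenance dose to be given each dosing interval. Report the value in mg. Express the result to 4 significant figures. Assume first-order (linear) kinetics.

311.9 mg

At steady state, Dose/τ = Css × CL.
Dose = Css × CL × τ = 19.3 × 3.830 × 4.22 = 311.9 mg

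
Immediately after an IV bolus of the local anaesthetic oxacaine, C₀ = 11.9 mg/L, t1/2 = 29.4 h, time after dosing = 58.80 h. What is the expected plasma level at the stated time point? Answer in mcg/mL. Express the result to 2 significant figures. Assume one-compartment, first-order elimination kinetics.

3.0 mcg/mL

k = ln2 / t½ = 0.693147 / 29.4 = 0.02358 h⁻¹
t / t½ = 58.80 / 29.4 = 2 half-lives
C = C₀ × (1/2)^2 = 11.90 × 0.2500 = 2.975 mg/L
(2.975 mg/L = 2.975 mcg/mL)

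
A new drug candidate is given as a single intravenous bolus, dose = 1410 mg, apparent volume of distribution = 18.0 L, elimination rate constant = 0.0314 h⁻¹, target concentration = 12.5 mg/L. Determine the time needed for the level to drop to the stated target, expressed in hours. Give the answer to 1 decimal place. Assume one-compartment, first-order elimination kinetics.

58.4 h

C₀ = Dose / Vd = 1410 / 18.0 = 78.33 mg/L
t = ln(C₀ / C) / k = ln(78.33 / 12.5) / 0.03140
  = ln(6.266) / 0.03140 = 1.835 / 0.03140 = 58.44 h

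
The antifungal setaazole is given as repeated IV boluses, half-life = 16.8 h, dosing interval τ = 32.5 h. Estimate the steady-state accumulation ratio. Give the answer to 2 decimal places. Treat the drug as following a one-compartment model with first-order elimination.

k = ln2 / t½ = 0.693147 / 16.8 = 0.04126 h⁻¹
e^(−kτ) = e^(−0.04126 × 32.5) = 0.2616
Accumulation ratio R = 1 / (1 − e^(−kτ)) = 1 / (1 − 0.2616) = 1.354

1.35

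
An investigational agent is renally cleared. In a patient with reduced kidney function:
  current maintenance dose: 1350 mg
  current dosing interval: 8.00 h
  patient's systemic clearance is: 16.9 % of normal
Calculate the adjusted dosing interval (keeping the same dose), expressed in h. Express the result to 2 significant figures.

47 h

To keep the same average steady-state level, dosing rate must scale with clearance.
CL ratio = 16.9 / 100 = 0.1690
New interval (same dose) = 8.00 / 0.1690 = 47.34 h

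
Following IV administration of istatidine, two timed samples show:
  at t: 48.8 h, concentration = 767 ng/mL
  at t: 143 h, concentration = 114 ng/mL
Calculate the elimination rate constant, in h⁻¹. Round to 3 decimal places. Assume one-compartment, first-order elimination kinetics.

k = ln(C₁/C₂) / (t₂ − t₁) = ln(767/114) / (143 − 48.8)
  = 1.906 / 94.20 = 0.02023 h⁻¹

0.020 h⁻¹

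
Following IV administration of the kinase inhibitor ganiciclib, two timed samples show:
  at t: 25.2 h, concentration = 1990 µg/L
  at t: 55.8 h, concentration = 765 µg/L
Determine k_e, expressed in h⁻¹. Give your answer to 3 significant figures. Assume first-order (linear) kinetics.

0.0312 h⁻¹

k = ln(C₁/C₂) / (t₂ − t₁) = ln(1990/765) / (55.8 − 25.2)
  = 0.9560 / 30.60 = 0.03124 h⁻¹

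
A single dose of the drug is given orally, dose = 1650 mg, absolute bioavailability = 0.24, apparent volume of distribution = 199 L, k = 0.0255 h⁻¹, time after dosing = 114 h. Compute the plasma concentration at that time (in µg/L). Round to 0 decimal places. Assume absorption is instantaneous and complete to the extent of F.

Amount reaching circulation = F × Dose = 0.24 × 1650 = 396.0 mg
C₀ = F·Dose / Vd = 396.0 / 199 = 1.990 mg/L
C = C₀ · e^(−k·t) = 1.990 × e^(−0.02550 × 114)
  = 1.990 × 0.05464 = 0.1087 mg/L
Convert: 0.1087 mg/L × 1000 = 108.7 µg/L

109 µg/L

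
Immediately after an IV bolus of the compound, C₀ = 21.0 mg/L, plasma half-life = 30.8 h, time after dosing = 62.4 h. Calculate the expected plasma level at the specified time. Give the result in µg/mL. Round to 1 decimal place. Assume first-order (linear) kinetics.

k = ln2 / t½ = 0.693147 / 30.8 = 0.02250 h⁻¹
C = C₀ · e^(−k·t) = 21.00 × e^(−0.02250 × 62.4)
  = 21.00 × 0.2456 = 5.158 mg/L
(5.158 mg/L = 5.158 µg/mL)

5.2 µg/mL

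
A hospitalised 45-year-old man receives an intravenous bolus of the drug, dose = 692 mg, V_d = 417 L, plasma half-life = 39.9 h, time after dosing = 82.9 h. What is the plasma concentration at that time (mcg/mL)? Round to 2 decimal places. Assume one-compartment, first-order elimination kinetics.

0.39 mcg/mL

C₀ = Dose / Vd = 692.0 / 417 = 1.659 mg/L
k = ln2 / t½ = 0.693147 / 39.9 = 0.01737 h⁻¹
C = C₀ · e^(−k·t) = 1.659 × e^(−0.01737 × 82.9)
  = 1.659 × 0.2369 = 0.3930 mg/L
(0.3930 mg/L = 0.3930 mcg/mL)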